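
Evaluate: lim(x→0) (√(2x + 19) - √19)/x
This is a standard limit.

Factor or rationalize the expression:
  lim(x→0) (√(2x + 19) - √19)/x = sqrt(19)/19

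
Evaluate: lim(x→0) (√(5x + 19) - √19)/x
This is a standard limit.

Factor or rationalize the expression:
  lim(x→0) (√(5x + 19) - √19)/x = 5·sqrt(19)/38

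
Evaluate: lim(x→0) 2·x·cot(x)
This is a 0·∞ indeterminate form.

Rewrite 0·∞ as a quotient (0/0 or ∞/∞ form), then apply L'Hôpital's rule:
  lim(x→0) 2·x·cot(x) = 2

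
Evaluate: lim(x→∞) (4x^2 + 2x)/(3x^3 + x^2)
This is an ∞/∞ indeterminate form.

Apply L'Hôpital's rule: differentiate numerator and denominator separately.
  f(x) = 4·x^2 + 2·x   ⇒   f'(x) = 8·x + 2
  g(x) = 3·x^3 + x^2   ⇒   g'(x) = 9·x^2 + 2·x
  lim(x→∞) f'(x)/g'(x) = lim(x→∞) (8·x + 2)/(9·x^2 + 2·x)
  = 0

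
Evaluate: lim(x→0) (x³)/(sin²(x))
This is a 0/0 indeterminate form.

Apply L'Hôpital's rule: differentiate numerator and denominator separately.
  f(x) = x^3   ⇒   f'(x) = 3·x^2
  g(x) = sin(x)^2   ⇒   g'(x) = 2·sin(x)·cos(x)
  lim(x→0) f'(x)/g'(x) = lim(x→0) (3·x^2)/(2·sin(x)·cos(x))
  = 0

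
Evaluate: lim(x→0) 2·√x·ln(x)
This is a 0·∞ indeterminate form.

Rewrite 0·∞ as a quotient (0/0 or ∞/∞ form), then apply L'Hôpital's rule:
  lim(x→0) 2·√x·ln(x) = 0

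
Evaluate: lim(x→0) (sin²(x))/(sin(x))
This is a 0/0 indeterminate form.

Apply L'Hôpital's rule: differentiate numerator and denominator separately.
  f(x) = sin(x)^2   ⇒   f'(x) = 2·sin(x)·cos(x)
  g(x) = sin(x)   ⇒   g'(x) = cos(x)
  lim(x→0) f'(x)/g'(x) = lim(x→0) (2·sin(x)·cos(x))/(cos(x))
  = 0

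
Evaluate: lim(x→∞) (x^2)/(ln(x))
This is an ∞/∞ indeterminate form.

Apply L'Hôpital's rule: differentiate numerator and denominator separately.
  f(x) = x^2   ⇒   f'(x) = 2·x
  g(x) = ln(x)   ⇒   g'(x) = 1/x
  lim(x→∞) f'(x)/g'(x) = lim(x→∞) (2·x)/(1/x)
  = ∞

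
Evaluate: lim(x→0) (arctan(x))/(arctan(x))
This is a 0/0 indeterminate form.

Apply L'Hôpital's rule: differentiate numerator and denominator separately.
  f(x) = atan(x)   ⇒   f'(x) = 1/(x^2 + 1)
  g(x) = atan(x)   ⇒   g'(x) = 1/(x^2 + 1)
  lim(x→0) f'(x)/g'(x) = lim(x→0) (1/(x^2 + 1))/(1/(x^2 + 1))
  = 1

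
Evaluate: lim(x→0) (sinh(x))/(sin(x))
This is a 0/0 indeterminate form.

Apply L'Hôpital's rule: differentiate numerator and denominator separately.
  f(x) = sinh(x)   ⇒   f'(x) = cosh(x)
  g(x) = sin(x)   ⇒   g'(x) = cos(x)
  lim(x→0) f'(x)/g'(x) = lim(x→0) (cosh(x))/(cos(x))
  = 1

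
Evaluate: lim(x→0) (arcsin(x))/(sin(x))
This is a 0/0 indeterminate form.

Apply L'Hôpital's rule: differentiate numerator and denominator separately.
  f(x) = asin(x)   ⇒   f'(x) = 1/sqrt(1 - x^2)
  g(x) = sin(x)   ⇒   g'(x) = cos(x)
  lim(x→0) f'(x)/g'(x) = lim(x→0) (1/sqrt(1 - x^2))/(cos(x))
  = 1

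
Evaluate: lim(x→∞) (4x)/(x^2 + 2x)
This is an ∞/∞ indeterminate form.

Apply L'Hôpital's rule: differentiate numerator and denominator separately.
  f(x) = 4·x   ⇒   f'(x) = 4
  g(x) = x^2 + 2·x   ⇒   g'(x) = 2·x + 2
  lim(x→∞) f'(x)/g'(x) = lim(x→∞) (4)/(2·x + 2)
  = 0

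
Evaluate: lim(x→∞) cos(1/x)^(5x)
This is an exponential indeterminate form.

For exponential indeterminate forms, take the natural log:
  Let L = lim(x→∞) cos(1/x)^(5x)
  Then ln(L) = lim(x→∞) [exponent × ln(base)]
  Evaluate using L'Hôpital or standard limits, then exponentiate.
  L = 1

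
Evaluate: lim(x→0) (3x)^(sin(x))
This is an exponential indeterminate form.

For exponential indeterminate forms, take the natural log:
  Let L = lim(x→0) (3x)^(sin(x))
  Then ln(L) = lim(x→0) [exponent × ln(base)]
  Evaluate using L'Hôpital or standard limits, then exponentiate.
  L = 1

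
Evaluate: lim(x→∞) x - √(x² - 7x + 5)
This is an ∞-∞ indeterminate form.

Combine fractions or rationalize to convert ∞-∞ to 0/0 form:
  lim(x→∞) x - √(x² - 7x + 5) = 7/2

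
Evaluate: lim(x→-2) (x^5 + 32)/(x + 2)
This is a standard limit.

Factor or rationalize the expression:
  lim(x→-2) (x^5 + 32)/(x + 2) = 80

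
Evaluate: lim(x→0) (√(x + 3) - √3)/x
This is a standard limit.

Factor or rationalize the expression:
  lim(x→0) (√(x + 3) - √3)/x = sqrt(3)/6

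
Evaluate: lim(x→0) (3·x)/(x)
This is a 0/0 indeterminate form.

Apply L'Hôpital's rule: differentiate numerator and denominator separately.
  f(x) = 3·x   ⇒   f'(x) = 3
  g(x) = x   ⇒   g'(x) = 1
  lim(x→0) f'(x)/g'(x) = lim(x→0) (3)/(1)
  = 3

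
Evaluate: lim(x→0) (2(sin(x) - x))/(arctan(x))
This is a 0/0 indeterminate form.

Apply L'Hôpital's rule: differentiate numerator and denominator separately.
  f(x) = -2·x + 2·sin(x)   ⇒   f'(x) = 2·cos(x) - 2
  g(x) = atan(x)   ⇒   g'(x) = 1/(x^2 + 1)
  lim(x→0) f'(x)/g'(x) = lim(x→0) (2·cos(x) - 2)/(1/(x^2 + 1))
  = 0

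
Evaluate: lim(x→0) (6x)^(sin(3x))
This is an exponential indeterminate form.

For exponential indeterminate forms, take the natural log:
  Let L = lim(x→0) (6x)^(sin(3x))
  Then ln(L) = lim(x→0) [exponent × ln(base)]
  Evaluate using L'Hôpital or standard limits, then exponentiate.
  L = 1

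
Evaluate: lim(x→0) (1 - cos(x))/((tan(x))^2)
This is a 0/0 indeterminate form.

Apply L'Hôpital's rule: differentiate numerator and denominator separately.
  f(x) = 1 - cos(x)   ⇒   f'(x) = sin(x)
  g(x) = tan(x)^2   ⇒   g'(x) = (2·tan(x)^2 + 2)·tan(x)
  lim(x→0) f'(x)/g'(x) = lim(x→0) (sin(x))/((2·tan(x)^2 + 2)·tan(x))
  = 1/2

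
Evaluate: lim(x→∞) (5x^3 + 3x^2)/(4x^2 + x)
This is an ∞/∞ indeterminate form.

Apply L'Hôpital's rule: differentiate numerator and denominator separately.
  f(x) = 5·x^3 + 3·x^2   ⇒   f'(x) = 15·x^2 + 6·x
  g(x) = 4·x^2 + x   ⇒   g'(x) = 8·x + 1
  lim(x→∞) f'(x)/g'(x) = lim(x→∞) (15·x^2 + 6·x)/(8·x + 1)
  = ∞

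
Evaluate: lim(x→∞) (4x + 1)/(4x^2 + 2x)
This is an ∞/∞ indeterminate form.

Apply L'Hôpital's rule: differentiate numerator and denominator separately.
  f(x) = 4·x + 1   ⇒   f'(x) = 4
  g(x) = 4·x^2 + 2·x   ⇒   g'(x) = 8·x + 2
  lim(x→∞) f'(x)/g'(x) = lim(x→∞) (4)/(8·x + 2)
  = 0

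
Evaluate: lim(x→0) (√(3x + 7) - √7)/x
This is a standard limit.

Factor or rationalize the expression:
  lim(x→0) (√(3x + 7) - √7)/x = 3·sqrt(7)/14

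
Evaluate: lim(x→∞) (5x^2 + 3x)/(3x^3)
This is an ∞/∞ indeterminate form.

Apply L'Hôpital's rule: differentiate numerator and denominator separately.
  f(x) = 5·x^2 + 3·x   ⇒   f'(x) = 10·x + 3
  g(x) = 3·x^3   ⇒   g'(x) = 9·x^2
  lim(x→∞) f'(x)/g'(x) = lim(x→∞) (10·x + 3)/(9·x^2)
  = 0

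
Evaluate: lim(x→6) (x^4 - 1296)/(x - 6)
This is a standard limit.

Factor or rationalize the expression:
  lim(x→6) (x^4 - 1296)/(x - 6) = 864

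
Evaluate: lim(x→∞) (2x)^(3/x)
This is an exponential indeterminate form.

For exponential indeterminate forms, take the natural log:
  Let L = lim(x→∞) (2x)^(3/x)
  Then ln(L) = lim(x→∞) [exponent × ln(base)]
  Evaluate using L'Hôpital or standard limits, then exponentiate.
  L = 1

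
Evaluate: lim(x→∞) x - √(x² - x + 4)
This is an ∞-∞ indeterminate form.

Combine fractions or rationalize to convert ∞-∞ to 0/0 form:
  lim(x→∞) x - √(x² - x + 4) = 1/2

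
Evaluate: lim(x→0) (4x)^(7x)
This is an exponential indeterminate form.

For exponential indeterminate forms, take the natural log:
  Let L = lim(x→0) (4x)^(7x)
  Then ln(L) = lim(x→0) [exponent × ln(base)]
  Evaluate using L'Hôpital or standard limits, then exponentiate.
  L = 1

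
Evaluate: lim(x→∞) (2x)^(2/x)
This is an exponential indeterminate form.

For exponential indeterminate forms, take the natural log:
  Let L = lim(x→∞) (2x)^(2/x)
  Then ln(L) = lim(x→∞) [exponent × ln(base)]
  Evaluate using L'Hôpital or standard limits, then exponentiate.
  L = 1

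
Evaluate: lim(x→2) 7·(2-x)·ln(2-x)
This is a 0·∞ indeterminate form.

Rewrite 0·∞ as a quotient (0/0 or ∞/∞ form), then apply L'Hôpital's rule:
  lim(x→2) 7·(2-x)·ln(2-x) = 0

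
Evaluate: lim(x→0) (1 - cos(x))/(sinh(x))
This is a 0/0 indeterminate form.

Apply L'Hôpital's rule: differentiate numerator and denominator separately.
  f(x) = 1 - cos(x)   ⇒   f'(x) = sin(x)
  g(x) = sinh(x)   ⇒   g'(x) = cosh(x)
  lim(x→0) f'(x)/g'(x) = lim(x→0) (sin(x))/(cosh(x))
  = 0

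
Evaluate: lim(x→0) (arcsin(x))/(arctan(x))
This is a 0/0 indeterminate form.

Apply L'Hôpital's rule: differentiate numerator and denominator separately.
  f(x) = asin(x)   ⇒   f'(x) = 1/sqrt(1 - x^2)
  g(x) = atan(x)   ⇒   g'(x) = 1/(x^2 + 1)
  lim(x→0) f'(x)/g'(x) = lim(x→0) (1/sqrt(1 - x^2))/(1/(x^2 + 1))
  = 1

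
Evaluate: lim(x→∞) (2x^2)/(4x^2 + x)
This is an ∞/∞ indeterminate form.

Apply L'Hôpital's rule: differentiate numerator and denominator separately.
  f(x) = 2·x^2   ⇒   f'(x) = 4·x
  g(x) = 4·x^2 + x   ⇒   g'(x) = 8·x + 1
  lim(x→∞) f'(x)/g'(x) = lim(x→∞) (4·x)/(8·x + 1)
  = 1/2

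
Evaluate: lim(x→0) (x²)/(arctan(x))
This is a 0/0 indeterminate form.

Apply L'Hôpital's rule: differentiate numerator and denominator separately.
  f(x) = x^2   ⇒   f'(x) = 2·x
  g(x) = atan(x)   ⇒   g'(x) = 1/(x^2 + 1)
  lim(x→0) f'(x)/g'(x) = lim(x→0) (2·x)/(1/(x^2 + 1))
  = 0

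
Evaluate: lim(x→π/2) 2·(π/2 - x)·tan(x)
This is a 0·∞ indeterminate form.

Rewrite 0·∞ as a quotient (0/0 or ∞/∞ form), then apply L'Hôpital's rule:
  lim(x→π/2) 2·(π/2 - x)·tan(x) = 2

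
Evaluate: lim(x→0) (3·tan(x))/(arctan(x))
This is a 0/0 indeterminate form.

Apply L'Hôpital's rule: differentiate numerator and denominator separately.
  f(x) = 3·tan(x)   ⇒   f'(x) = 3·tan(x)^2 + 3
  g(x) = atan(x)   ⇒   g'(x) = 1/(x^2 + 1)
  lim(x→0) f'(x)/g'(x) = lim(x→0) (3·tan(x)^2 + 3)/(1/(x^2 + 1))
  = 3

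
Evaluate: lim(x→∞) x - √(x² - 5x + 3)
This is an ∞-∞ indeterminate form.

Combine fractions or rationalize to convert ∞-∞ to 0/0 form:
  lim(x→∞) x - √(x² - 5x + 3) = 5/2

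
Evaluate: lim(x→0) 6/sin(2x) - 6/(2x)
This is an ∞-∞ indeterminate form.

Combine fractions or rationalize to convert ∞-∞ to 0/0 form:
  lim(x→0) 6/sin(2x) - 6/(2x) = 0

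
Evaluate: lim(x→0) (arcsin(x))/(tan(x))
This is a 0/0 indeterminate form.

Apply L'Hôpital's rule: differentiate numerator and denominator separately.
  f(x) = asin(x)   ⇒   f'(x) = 1/sqrt(1 - x^2)
  g(x) = tan(x)   ⇒   g'(x) = tan(x)^2 + 1
  lim(x→0) f'(x)/g'(x) = lim(x→0) (1/sqrt(1 - x^2))/(tan(x)^2 + 1)
  = 1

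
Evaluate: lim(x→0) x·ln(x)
This is a 0·∞ indeterminate form.

Rewrite 0·∞ as a quotient (0/0 or ∞/∞ form), then apply L'Hôpital's rule:
  lim(x→0) x·ln(x) = 0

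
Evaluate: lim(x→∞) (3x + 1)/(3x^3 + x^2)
This is an ∞/∞ indeterminate form.

Apply L'Hôpital's rule: differentiate numerator and denominator separately.
  f(x) = 3·x + 1   ⇒   f'(x) = 3
  g(x) = 3·x^3 + x^2   ⇒   g'(x) = 9·x^2 + 2·x
  lim(x→∞) f'(x)/g'(x) = lim(x→∞) (3)/(9·x^2 + 2·x)
  = 0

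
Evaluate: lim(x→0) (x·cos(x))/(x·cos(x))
This is a 0/0 indeterminate form.

Apply L'Hôpital's rule: differentiate numerator and denominator separately.
  f(x) = x·cos(x)   ⇒   f'(x) = -x·sin(x) + cos(x)
  g(x) = x·cos(x)   ⇒   g'(x) = -x·sin(x) + cos(x)
  lim(x→0) f'(x)/g'(x) = lim(x→0) (-x·sin(x) + cos(x))/(-x·sin(x) + cos(x))
  = 1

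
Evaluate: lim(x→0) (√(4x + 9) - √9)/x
This is a standard limit.

Factor or rationalize the expression:
  lim(x→0) (√(4x + 9) - √9)/x = 2/3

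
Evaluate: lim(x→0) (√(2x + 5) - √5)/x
This is a standard limit.

Factor or rationalize the expression:
  lim(x→0) (√(2x + 5) - √5)/x = sqrt(5)/5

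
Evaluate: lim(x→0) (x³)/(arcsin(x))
This is a 0/0 indeterminate form.

Apply L'Hôpital's rule: differentiate numerator and denominator separately.
  f(x) = x^3   ⇒   f'(x) = 3·x^2
  g(x) = asin(x)   ⇒   g'(x) = 1/sqrt(1 - x^2)
  lim(x→0) f'(x)/g'(x) = lim(x→0) (3·x^2)/(1/sqrt(1 - x^2))
  = 0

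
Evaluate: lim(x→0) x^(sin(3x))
This is an exponential indeterminate form.

For exponential indeterminate forms, take the natural log:
  Let L = lim(x→0) x^(sin(3x))
  Then ln(L) = lim(x→0) [exponent × ln(base)]
  Evaluate using L'Hôpital or standard limits, then exponentiate.
  L = 1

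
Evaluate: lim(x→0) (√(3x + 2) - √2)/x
This is a standard limit.

Factor or rationalize the expression:
  lim(x→0) (√(3x + 2) - √2)/x = 3·sqrt(2)/4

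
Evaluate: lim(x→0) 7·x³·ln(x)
This is a 0·∞ indeterminate form.

Rewrite 0·∞ as a quotient (0/0 or ∞/∞ form), then apply L'Hôpital's rule:
  lim(x→0) 7·x³·ln(x) = 0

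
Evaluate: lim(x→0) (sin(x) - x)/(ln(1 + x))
This is a 0/0 indeterminate form.

Apply L'Hôpital's rule: differentiate numerator and denominator separately.
  f(x) = -x + sin(x)   ⇒   f'(x) = cos(x) - 1
  g(x) = ln(x + 1)   ⇒   g'(x) = 1/(x + 1)
  lim(x→0) f'(x)/g'(x) = lim(x→0) (cos(x) - 1)/(1/(x + 1))
  = 0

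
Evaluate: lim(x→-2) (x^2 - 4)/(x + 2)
This is a standard limit.

Factor or rationalize the expression:
  lim(x→-2) (x^2 - 4)/(x + 2) = -4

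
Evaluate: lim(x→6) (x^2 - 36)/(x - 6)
This is a standard limit.

Factor or rationalize the expression:
  lim(x→6) (x^2 - 36)/(x - 6) = 12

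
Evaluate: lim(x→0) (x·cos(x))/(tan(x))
This is a 0/0 indeterminate form.

Apply L'Hôpital's rule: differentiate numerator and denominator separately.
  f(x) = x·cos(x)   ⇒   f'(x) = -x·sin(x) + cos(x)
  g(x) = tan(x)   ⇒   g'(x) = tan(x)^2 + 1
  lim(x→0) f'(x)/g'(x) = lim(x→0) (-x·sin(x) + cos(x))/(tan(x)^2 + 1)
  = 1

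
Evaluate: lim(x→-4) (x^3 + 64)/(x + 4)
This is a standard limit.

Factor or rationalize the expression:
  lim(x→-4) (x^3 + 64)/(x + 4) = 48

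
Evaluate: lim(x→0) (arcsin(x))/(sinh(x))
This is a 0/0 indeterminate form.

Apply L'Hôpital's rule: differentiate numerator and denominator separately.
  f(x) = asin(x)   ⇒   f'(x) = 1/sqrt(1 - x^2)
  g(x) = sinh(x)   ⇒   g'(x) = cosh(x)
  lim(x→0) f'(x)/g'(x) = lim(x→0) (1/sqrt(1 - x^2))/(cosh(x))
  = 1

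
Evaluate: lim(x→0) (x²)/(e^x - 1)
This is a 0/0 indeterminate form.

Apply L'Hôpital's rule: differentiate numerator and denominator separately.
  f(x) = x^2   ⇒   f'(x) = 2·x
  g(x) = e^(x) - 1   ⇒   g'(x) = e^(x)
  lim(x→0) f'(x)/g'(x) = lim(x→0) (2·x)/(e^(x))
  = 0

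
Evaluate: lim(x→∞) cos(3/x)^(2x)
This is an exponential indeterminate form.

For exponential indeterminate forms, take the natural log:
  Let L = lim(x→∞) cos(3/x)^(2x)
  Then ln(L) = lim(x→∞) [exponent × ln(base)]
  Evaluate using L'Hôpital or standard limits, then exponentiate.
  L = 1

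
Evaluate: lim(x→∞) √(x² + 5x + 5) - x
This is an ∞-∞ indeterminate form.

Combine fractions or rationalize to convert ∞-∞ to 0/0 form:
  lim(x→∞) √(x² + 5x + 5) - x = 5/2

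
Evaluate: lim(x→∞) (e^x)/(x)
This is an ∞/∞ indeterminate form.

Apply L'Hôpital's rule: differentiate numerator and denominator separately.
  f(x) = e^(x)   ⇒   f'(x) = e^(x)
  g(x) = x   ⇒   g'(x) = 1
  lim(x→∞) f'(x)/g'(x) = lim(x→∞) (e^(x))/(1)
  = ∞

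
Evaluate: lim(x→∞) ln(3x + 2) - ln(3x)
This is an ∞-∞ indeterminate form.

Combine fractions or rationalize to convert ∞-∞ to 0/0 form:
  lim(x→∞) ln(3x + 2) - ln(3x) = 0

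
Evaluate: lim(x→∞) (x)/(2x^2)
This is an ∞/∞ indeterminate form.

Apply L'Hôpital's rule: differentiate numerator and denominator separately.
  f(x) = x   ⇒   f'(x) = 1
  g(x) = 2·x^2   ⇒   g'(x) = 4·x
  lim(x→∞) f'(x)/g'(x) = lim(x→∞) (1)/(4·x)
  = 0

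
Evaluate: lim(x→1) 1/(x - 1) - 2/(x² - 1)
This is an ∞-∞ indeterminate form.

Combine fractions or rationalize to convert ∞-∞ to 0/0 form:
  lim(x→1) 1/(x - 1) - 2/(x² - 1) = 1/2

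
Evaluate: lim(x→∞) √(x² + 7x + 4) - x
This is an ∞-∞ indeterminate form.

Combine fractions or rationalize to convert ∞-∞ to 0/0 form:
  lim(x→∞) √(x² + 7x + 4) - x = 7/2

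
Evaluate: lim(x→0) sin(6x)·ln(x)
This is a 0·∞ indeterminate form.

Rewrite 0·∞ as a quotient (0/0 or ∞/∞ form), then apply L'Hôpital's rule:
  lim(x→0) sin(6x)·ln(x) = 0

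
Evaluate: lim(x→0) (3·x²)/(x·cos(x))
This is a 0/0 indeterminate form.

Apply L'Hôpital's rule: differentiate numerator and denominator separately.
  f(x) = 3·x^2   ⇒   f'(x) = 6·x
  g(x) = x·cos(x)   ⇒   g'(x) = -x·sin(x) + cos(x)
  lim(x→0) f'(x)/g'(x) = lim(x→0) (6·x)/(-x·sin(x) + cos(x))
  = 0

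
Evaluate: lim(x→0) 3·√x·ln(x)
This is a 0·∞ indeterminate form.

Rewrite 0·∞ as a quotient (0/0 or ∞/∞ form), then apply L'Hôpital's rule:
  lim(x→0) 3·√x·ln(x) = 0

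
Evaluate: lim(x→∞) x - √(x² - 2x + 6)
This is an ∞-∞ indeterminate form.

Combine fractions or rationalize to convert ∞-∞ to 0/0 form:
  lim(x→∞) x - √(x² - 2x + 6) = 1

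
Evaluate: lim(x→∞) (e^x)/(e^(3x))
This is an ∞/∞ indeterminate form.

Apply L'Hôpital's rule: differentiate numerator and denominator separately.
  f(x) = e^(x)   ⇒   f'(x) = e^(x)
  g(x) = e^(3·x)   ⇒   g'(x) = 3·e^(3·x)
  lim(x→∞) f'(x)/g'(x) = lim(x→∞) (e^(x))/(3·e^(3·x))
  = 0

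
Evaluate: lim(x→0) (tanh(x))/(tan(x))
This is a 0/0 indeterminate form.

Apply L'Hôpital's rule: differentiate numerator and denominator separately.
  f(x) = tanh(x)   ⇒   f'(x) = 1 - tanh(x)^2
  g(x) = tan(x)   ⇒   g'(x) = tan(x)^2 + 1
  lim(x→0) f'(x)/g'(x) = lim(x→0) (1 - tanh(x)^2)/(tan(x)^2 + 1)
  = 1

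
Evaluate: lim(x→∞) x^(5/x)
This is an exponential indeterminate form.

For exponential indeterminate forms, take the natural log:
  Let L = lim(x→∞) x^(5/x)
  Then ln(L) = lim(x→∞) [exponent × ln(base)]
  Evaluate using L'Hôpital or standard limits, then exponentiate.
  L = 1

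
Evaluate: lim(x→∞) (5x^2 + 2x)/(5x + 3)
This is an ∞/∞ indeterminate form.

Apply L'Hôpital's rule: differentiate numerator and denominator separately.
  f(x) = 5·x^2 + 2·x   ⇒   f'(x) = 10·x + 2
  g(x) = 5·x + 3   ⇒   g'(x) = 5
  lim(x→∞) f'(x)/g'(x) = lim(x→∞) (10·x + 2)/(5)
  = ∞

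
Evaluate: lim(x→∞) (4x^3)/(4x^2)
This is an ∞/∞ indeterminate form.

Apply L'Hôpital's rule: differentiate numerator and denominator separately.
  f(x) = 4·x^3   ⇒   f'(x) = 12·x^2
  g(x) = 4·x^2   ⇒   g'(x) = 8·x
  lim(x→∞) f'(x)/g'(x) = lim(x→∞) (12·x^2)/(8·x)
  = ∞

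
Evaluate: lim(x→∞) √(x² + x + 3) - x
This is an ∞-∞ indeterminate form.

Combine fractions or rationalize to convert ∞-∞ to 0/0 form:
  lim(x→∞) √(x² + x + 3) - x = 1/2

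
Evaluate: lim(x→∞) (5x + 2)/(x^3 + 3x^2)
This is an ∞/∞ indeterminate form.

Apply L'Hôpital's rule: differentiate numerator and denominator separately.
  f(x) = 5·x + 2   ⇒   f'(x) = 5
  g(x) = x^3 + 3·x^2   ⇒   g'(x) = 3·x^2 + 6·x
  lim(x→∞) f'(x)/g'(x) = lim(x→∞) (5)/(3·x^2 + 6·x)
  = 0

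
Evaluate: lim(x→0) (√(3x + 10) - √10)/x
This is a standard limit.

Factor or rationalize the expression:
  lim(x→0) (√(3x + 10) - √10)/x = 3·sqrt(10)/20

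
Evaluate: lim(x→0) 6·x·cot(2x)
This is a 0·∞ indeterminate form.

Rewrite 0·∞ as a quotient (0/0 or ∞/∞ form), then apply L'Hôpital's rule:
  lim(x→0) 6·x·cot(2x) = 3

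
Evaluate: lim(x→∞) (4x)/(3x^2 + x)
This is an ∞/∞ indeterminate form.

Apply L'Hôpital's rule: differentiate numerator and denominator separately.
  f(x) = 4·x   ⇒   f'(x) = 4
  g(x) = 3·x^2 + x   ⇒   g'(x) = 6·x + 1
  lim(x→∞) f'(x)/g'(x) = lim(x→∞) (4)/(6·x + 1)
  = 0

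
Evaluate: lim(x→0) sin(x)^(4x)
This is an exponential indeterminate form.

For exponential indeterminate forms, take the natural log:
  Let L = lim(x→0) sin(x)^(4x)
  Then ln(L) = lim(x→0) [exponent × ln(base)]
  Evaluate using L'Hôpital or standard limits, then exponentiate.
  L = 1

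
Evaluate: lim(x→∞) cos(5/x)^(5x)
This is an exponential indeterminate form.

For exponential indeterminate forms, take the natural log:
  Let L = lim(x→∞) cos(5/x)^(5x)
  Then ln(L) = lim(x→∞) [exponent × ln(base)]
  Evaluate using L'Hôpital or standard limits, then exponentiate.
  L = 1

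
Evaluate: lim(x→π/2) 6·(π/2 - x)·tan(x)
This is a 0·∞ indeterminate form.

Rewrite 0·∞ as a quotient (0/0 or ∞/∞ form), then apply L'Hôpital's rule:
  lim(x→π/2) 6·(π/2 - x)·tan(x) = 6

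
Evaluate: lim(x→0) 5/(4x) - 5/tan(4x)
This is an ∞-∞ indeterminate form.

Combine fractions or rationalize to convert ∞-∞ to 0/0 form:
  lim(x→0) 5/(4x) - 5/tan(4x) = 0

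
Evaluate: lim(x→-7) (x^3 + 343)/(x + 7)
This is a standard limit.

Factor or rationalize the expression:
  lim(x→-7) (x^3 + 343)/(x + 7) = 147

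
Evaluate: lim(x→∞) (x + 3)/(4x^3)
This is an ∞/∞ indeterminate form.

Apply L'Hôpital's rule: differentiate numerator and denominator separately.
  f(x) = x + 3   ⇒   f'(x) = 1
  g(x) = 4·x^3   ⇒   g'(x) = 12·x^2
  lim(x→∞) f'(x)/g'(x) = lim(x→∞) (1)/(12·x^2)
  = 0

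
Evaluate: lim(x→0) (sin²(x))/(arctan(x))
This is a 0/0 indeterminate form.

Apply L'Hôpital's rule: differentiate numerator and denominator separately.
  f(x) = sin(x)^2   ⇒   f'(x) = 2·sin(x)·cos(x)
  g(x) = atan(x)   ⇒   g'(x) = 1/(x^2 + 1)
  lim(x→0) f'(x)/g'(x) = lim(x→0) (2·sin(x)·cos(x))/(1/(x^2 + 1))
  = 0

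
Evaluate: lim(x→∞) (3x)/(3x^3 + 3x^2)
This is an ∞/∞ indeterminate form.

Apply L'Hôpital's rule: differentiate numerator and denominator separately.
  f(x) = 3·x   ⇒   f'(x) = 3
  g(x) = 3·x^3 + 3·x^2   ⇒   g'(x) = 9·x^2 + 6·x
  lim(x→∞) f'(x)/g'(x) = lim(x→∞) (3)/(9·x^2 + 6·x)
  = 0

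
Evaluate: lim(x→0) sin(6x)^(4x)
This is an exponential indeterminate form.

For exponential indeterminate forms, take the natural log:
  Let L = lim(x→0) sin(6x)^(4x)
  Then ln(L) = lim(x→0) [exponent × ln(base)]
  Evaluate using L'Hôpital or standard limits, then exponentiate.
  L = 1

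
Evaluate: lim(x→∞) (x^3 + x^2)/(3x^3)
This is an ∞/∞ indeterminate form.

Apply L'Hôpital's rule: differentiate numerator and denominator separately.
  f(x) = x^3 + x^2   ⇒   f'(x) = 3·x^2 + 2·x
  g(x) = 3·x^3   ⇒   g'(x) = 9·x^2
  lim(x→∞) f'(x)/g'(x) = lim(x→∞) (3·x^2 + 2·x)/(9·x^2)
  = 1/3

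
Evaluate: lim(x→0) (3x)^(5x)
This is an exponential indeterminate form.

For exponential indeterminate forms, take the natural log:
  Let L = lim(x→0) (3x)^(5x)
  Then ln(L) = lim(x→0) [exponent × ln(base)]
  Evaluate using L'Hôpital or standard limits, then exponentiate.
  L = 1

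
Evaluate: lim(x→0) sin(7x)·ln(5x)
This is a 0·∞ indeterminate form.

Rewrite 0·∞ as a quotient (0/0 or ∞/∞ form), then apply L'Hôpital's rule:
  lim(x→0) sin(7x)·ln(5x) = 0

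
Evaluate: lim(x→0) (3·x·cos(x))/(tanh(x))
This is a 0/0 indeterminate form.

Apply L'Hôpital's rule: differentiate numerator and denominator separately.
  f(x) = 3·x·cos(x)   ⇒   f'(x) = -3·x·sin(x) + 3·cos(x)
  g(x) = tanh(x)   ⇒   g'(x) = 1 - tanh(x)^2
  lim(x→0) f'(x)/g'(x) = lim(x→0) (-3·x·sin(x) + 3·cos(x))/(1 - tanh(x)^2)
  = 3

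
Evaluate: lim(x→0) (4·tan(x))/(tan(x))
This is a 0/0 indeterminate form.

Apply L'Hôpital's rule: differentiate numerator and denominator separately.
  f(x) = 4·tan(x)   ⇒   f'(x) = 4·tan(x)^2 + 4
  g(x) = tan(x)   ⇒   g'(x) = tan(x)^2 + 1
  lim(x→0) f'(x)/g'(x) = lim(x→0) (4·tan(x)^2 + 4)/(tan(x)^2 + 1)
  = 4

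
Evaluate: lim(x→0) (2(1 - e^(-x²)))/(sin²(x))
This is a 0/0 indeterminate form.

Apply L'Hôpital's rule: differentiate numerator and denominator separately.
  f(x) = 2 - 2·e^(-x^2)   ⇒   f'(x) = 4·x·e^(-x^2)
  g(x) = sin(x)^2   ⇒   g'(x) = 2·sin(x)·cos(x)
  lim(x→0) f'(x)/g'(x) = lim(x→0) (4·x·e^(-x^2))/(2·sin(x)·cos(x))
  = 2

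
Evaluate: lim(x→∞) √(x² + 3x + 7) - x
This is an ∞-∞ indeterminate form.

Combine fractions or rationalize to convert ∞-∞ to 0/0 form:
  lim(x→∞) √(x² + 3x + 7) - x = 3/2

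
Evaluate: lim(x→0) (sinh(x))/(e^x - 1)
This is a 0/0 indeterminate form.

Apply L'Hôpital's rule: differentiate numerator and denominator separately.
  f(x) = sinh(x)   ⇒   f'(x) = cosh(x)
  g(x) = e^(x) - 1   ⇒   g'(x) = e^(x)
  lim(x→0) f'(x)/g'(x) = lim(x→0) (cosh(x))/(e^(x))
  = 1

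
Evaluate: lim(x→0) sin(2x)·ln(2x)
This is a 0·∞ indeterminate form.

Rewrite 0·∞ as a quotient (0/0 or ∞/∞ form), then apply L'Hôpital's rule:
  lim(x→0) sin(2x)·ln(2x) = 0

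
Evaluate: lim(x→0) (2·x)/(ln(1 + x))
This is a 0/0 indeterminate form.

Apply L'Hôpital's rule: differentiate numerator and denominator separately.
  f(x) = 2·x   ⇒   f'(x) = 2
  g(x) = ln(x + 1)   ⇒   g'(x) = 1/(x + 1)
  lim(x→0) f'(x)/g'(x) = lim(x→0) (2)/(1/(x + 1))
  = 2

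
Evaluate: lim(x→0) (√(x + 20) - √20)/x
This is a standard limit.

Factor or rationalize the expression:
  lim(x→0) (√(x + 20) - √20)/x = sqrt(5)/20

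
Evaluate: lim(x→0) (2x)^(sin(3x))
This is an exponential indeterminate form.

For exponential indeterminate forms, take the natural log:
  Let L = lim(x→0) (2x)^(sin(3x))
  Then ln(L) = lim(x→0) [exponent × ln(base)]
  Evaluate using L'Hôpital or standard limits, then exponentiate.
  L = 1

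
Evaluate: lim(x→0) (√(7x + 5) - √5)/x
This is a standard limit.

Factor or rationalize the expression:
  lim(x→0) (√(7x + 5) - √5)/x = 7·sqrt(5)/10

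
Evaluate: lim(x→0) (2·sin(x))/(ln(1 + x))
This is a 0/0 indeterminate form.

Apply L'Hôpital's rule: differentiate numerator and denominator separately.
  f(x) = 2·sin(x)   ⇒   f'(x) = 2·cos(x)
  g(x) = ln(x + 1)   ⇒   g'(x) = 1/(x + 1)
  lim(x→0) f'(x)/g'(x) = lim(x→0) (2·cos(x))/(1/(x + 1))
  = 2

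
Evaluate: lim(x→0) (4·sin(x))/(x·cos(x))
This is a 0/0 indeterminate form.

Apply L'Hôpital's rule: differentiate numerator and denominator separately.
  f(x) = 4·sin(x)   ⇒   f'(x) = 4·cos(x)
  g(x) = x·cos(x)   ⇒   g'(x) = -x·sin(x) + cos(x)
  lim(x→0) f'(x)/g'(x) = lim(x→0) (4·cos(x))/(-x·sin(x) + cos(x))
  = 4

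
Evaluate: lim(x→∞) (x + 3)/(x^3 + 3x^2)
This is an ∞/∞ indeterminate form.

Apply L'Hôpital's rule: differentiate numerator and denominator separately.
  f(x) = x + 3   ⇒   f'(x) = 1
  g(x) = x^3 + 3·x^2   ⇒   g'(x) = 3·x^2 + 6·x
  lim(x→∞) f'(x)/g'(x) = lim(x→∞) (1)/(3·x^2 + 6·x)
  = 0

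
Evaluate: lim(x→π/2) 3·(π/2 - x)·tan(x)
This is a 0·∞ indeterminate form.

Rewrite 0·∞ as a quotient (0/0 or ∞/∞ form), then apply L'Hôpital's rule:
  lim(x→π/2) 3·(π/2 - x)·tan(x) = 3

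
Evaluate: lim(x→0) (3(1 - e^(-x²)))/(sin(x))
This is a 0/0 indeterminate form.

Apply L'Hôpital's rule: differentiate numerator and denominator separately.
  f(x) = 3 - 3·e^(-x^2)   ⇒   f'(x) = 6·x·e^(-x^2)
  g(x) = sin(x)   ⇒   g'(x) = cos(x)
  lim(x→0) f'(x)/g'(x) = lim(x→0) (6·x·e^(-x^2))/(cos(x))
  = 0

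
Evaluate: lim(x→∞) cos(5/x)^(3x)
This is an exponential indeterminate form.

For exponential indeterminate forms, take the natural log:
  Let L = lim(x→∞) cos(5/x)^(3x)
  Then ln(L) = lim(x→∞) [exponent × ln(base)]
  Evaluate using L'Hôpital or standard limits, then exponentiate.
  L = 1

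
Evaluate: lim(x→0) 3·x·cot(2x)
This is a 0·∞ indeterminate form.

Rewrite 0·∞ as a quotient (0/0 or ∞/∞ form), then apply L'Hôpital's rule:
  lim(x→0) 3·x·cot(2x) = 3/2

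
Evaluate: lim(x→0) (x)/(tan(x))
This is a 0/0 indeterminate form.

Apply L'Hôpital's rule: differentiate numerator and denominator separately.
  f(x) = x   ⇒   f'(x) = 1
  g(x) = tan(x)   ⇒   g'(x) = tan(x)^2 + 1
  lim(x→0) f'(x)/g'(x) = lim(x→0) (1)/(tan(x)^2 + 1)
  = 1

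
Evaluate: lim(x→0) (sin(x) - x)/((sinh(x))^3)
This is a 0/0 indeterminate form.

Apply L'Hôpital's rule: differentiate numerator and denominator separately.
  f(x) = -x + sin(x)   ⇒   f'(x) = cos(x) - 1
  g(x) = sinh(x)^3   ⇒   g'(x) = 3·sinh(x)^2·cosh(x)
  lim(x→0) f'(x)/g'(x) = lim(x→0) (cos(x) - 1)/(3·sinh(x)^2·cosh(x))
  = -1/6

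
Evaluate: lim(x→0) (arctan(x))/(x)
This is a 0/0 indeterminate form.

Apply L'Hôpital's rule: differentiate numerator and denominator separately.
  f(x) = atan(x)   ⇒   f'(x) = 1/(x^2 + 1)
  g(x) = x   ⇒   g'(x) = 1
  lim(x→0) f'(x)/g'(x) = lim(x→0) (1/(x^2 + 1))/(1)
  = 1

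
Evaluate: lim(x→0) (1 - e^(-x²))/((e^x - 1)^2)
This is a 0/0 indeterminate form.

Apply L'Hôpital's rule: differentiate numerator and denominator separately.
  f(x) = 1 - e^(-x^2)   ⇒   f'(x) = 2·x·e^(-x^2)
  g(x) = (e^(x) - 1)^2   ⇒   g'(x) = 2·(e^(x) - 1)·e^(x)
  lim(x→0) f'(x)/g'(x) = lim(x→0) (2·x·e^(-x^2))/(2·(e^(x) - 1)·e^(x))
  = 1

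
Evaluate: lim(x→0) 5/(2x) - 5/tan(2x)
This is an ∞-∞ indeterminate form.

Combine fractions or rationalize to convert ∞-∞ to 0/0 form:
  lim(x→0) 5/(2x) - 5/tan(2x) = 0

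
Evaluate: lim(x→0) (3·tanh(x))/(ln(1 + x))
This is a 0/0 indeterminate form.

Apply L'Hôpital's rule: differentiate numerator and denominator separately.
  f(x) = 3·tanh(x)   ⇒   f'(x) = 3 - 3·tanh(x)^2
  g(x) = ln(x + 1)   ⇒   g'(x) = 1/(x + 1)
  lim(x→0) f'(x)/g'(x) = lim(x→0) (3 - 3·tanh(x)^2)/(1/(x + 1))
  = 3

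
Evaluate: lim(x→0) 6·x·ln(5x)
This is a 0·∞ indeterminate form.

Rewrite 0·∞ as a quotient (0/0 or ∞/∞ form), then apply L'Hôpital's rule:
  lim(x→0) 6·x·ln(5x) = 0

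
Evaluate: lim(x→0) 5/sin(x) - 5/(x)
This is an ∞-∞ indeterminate form.

Combine fractions or rationalize to convert ∞-∞ to 0/0 form:
  lim(x→0) 5/sin(x) - 5/(x) = 0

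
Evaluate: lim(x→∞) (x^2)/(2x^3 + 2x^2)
This is an ∞/∞ indeterminate form.

Apply L'Hôpital's rule: differentiate numerator and denominator separately.
  f(x) = x^2   ⇒   f'(x) = 2·x
  g(x) = 2·x^3 + 2·x^2   ⇒   g'(x) = 6·x^2 + 4·x
  lim(x→∞) f'(x)/g'(x) = lim(x→∞) (2·x)/(6·x^2 + 4·x)
  = 0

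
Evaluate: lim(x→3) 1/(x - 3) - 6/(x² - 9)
This is an ∞-∞ indeterminate form.

Combine fractions or rationalize to convert ∞-∞ to 0/0 form:
  lim(x→3) 1/(x - 3) - 6/(x² - 9) = 1/6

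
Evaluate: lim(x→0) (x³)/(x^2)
This is a 0/0 indeterminate form.

Apply L'Hôpital's rule: differentiate numerator and denominator separately.
  f(x) = x^3   ⇒   f'(x) = 3·x^2
  g(x) = x^2   ⇒   g'(x) = 2·x
  lim(x→0) f'(x)/g'(x) = lim(x→0) (3·x^2)/(2·x)
  = 0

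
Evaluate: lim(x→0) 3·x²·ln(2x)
This is a 0·∞ indeterminate form.

Rewrite 0·∞ as a quotient (0/0 or ∞/∞ form), then apply L'Hôpital's rule:
  lim(x→0) 3·x²·ln(2x) = 0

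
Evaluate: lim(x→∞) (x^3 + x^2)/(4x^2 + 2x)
This is an ∞/∞ indeterminate form.

Apply L'Hôpital's rule: differentiate numerator and denominator separately.
  f(x) = x^3 + x^2   ⇒   f'(x) = 3·x^2 + 2·x
  g(x) = 4·x^2 + 2·x   ⇒   g'(x) = 8·x + 2
  lim(x→∞) f'(x)/g'(x) = lim(x→∞) (3·x^2 + 2·x)/(8·x + 2)
  = ∞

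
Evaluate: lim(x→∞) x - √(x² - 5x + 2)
This is an ∞-∞ indeterminate form.

Combine fractions or rationalize to convert ∞-∞ to 0/0 form:
  lim(x→∞) x - √(x² - 5x + 2) = 5/2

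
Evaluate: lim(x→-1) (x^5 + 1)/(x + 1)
This is a standard limit.

Factor or rationalize the expression:
  lim(x→-1) (x^5 + 1)/(x + 1) = 5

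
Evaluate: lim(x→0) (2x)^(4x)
This is an exponential indeterminate form.

For exponential indeterminate forms, take the natural log:
  Let L = lim(x→0) (2x)^(4x)
  Then ln(L) = lim(x→0) [exponent × ln(base)]
  Evaluate using L'Hôpital or standard limits, then exponentiate.
  L = 1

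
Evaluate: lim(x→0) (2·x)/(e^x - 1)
This is a 0/0 indeterminate form.

Apply L'Hôpital's rule: differentiate numerator and denominator separately.
  f(x) = 2·x   ⇒   f'(x) = 2
  g(x) = e^(x) - 1   ⇒   g'(x) = e^(x)
  lim(x→0) f'(x)/g'(x) = lim(x→0) (2)/(e^(x))
  = 2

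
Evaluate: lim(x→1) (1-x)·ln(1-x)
This is a 0·∞ indeterminate form.

Rewrite 0·∞ as a quotient (0/0 or ∞/∞ form), then apply L'Hôpital's rule:
  lim(x→1) (1-x)·ln(1-x) = 0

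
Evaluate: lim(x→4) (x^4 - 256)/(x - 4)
This is a standard limit.

Factor or rationalize the expression:
  lim(x→4) (x^4 - 256)/(x - 4) = 256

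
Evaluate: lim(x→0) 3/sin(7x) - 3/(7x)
This is an ∞-∞ indeterminate form.

Combine fractions or rationalize to convert ∞-∞ to 0/0 form:
  lim(x→0) 3/sin(7x) - 3/(7x) = 0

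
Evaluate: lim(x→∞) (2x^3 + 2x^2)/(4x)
This is an ∞/∞ indeterminate form.

Apply L'Hôpital's rule: differentiate numerator and denominator separately.
  f(x) = 2·x^3 + 2·x^2   ⇒   f'(x) = 6·x^2 + 4·x
  g(x) = 4·x   ⇒   g'(x) = 4
  lim(x→∞) f'(x)/g'(x) = lim(x→∞) (6·x^2 + 4·x)/(4)
  = ∞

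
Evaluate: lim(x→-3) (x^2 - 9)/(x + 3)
This is a standard limit.

Factor or rationalize the expression:
  lim(x→-3) (x^2 - 9)/(x + 3) = -6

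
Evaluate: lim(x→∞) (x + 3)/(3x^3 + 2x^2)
This is an ∞/∞ indeterminate form.

Apply L'Hôpital's rule: differentiate numerator and denominator separately.
  f(x) = x + 3   ⇒   f'(x) = 1
  g(x) = 3·x^3 + 2·x^2   ⇒   g'(x) = 9·x^2 + 4·x
  lim(x→∞) f'(x)/g'(x) = lim(x→∞) (1)/(9·x^2 + 4·x)
  = 0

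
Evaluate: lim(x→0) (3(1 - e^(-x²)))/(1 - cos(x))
This is a 0/0 indeterminate form.

Apply L'Hôpital's rule: differentiate numerator and denominator separately.
  f(x) = 3 - 3·e^(-x^2)   ⇒   f'(x) = 6·x·e^(-x^2)
  g(x) = 1 - cos(x)   ⇒   g'(x) = sin(x)
  lim(x→0) f'(x)/g'(x) = lim(x→0) (6·x·e^(-x^2))/(sin(x))
  = 6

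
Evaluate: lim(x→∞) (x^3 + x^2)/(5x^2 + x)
This is an ∞/∞ indeterminate form.

Apply L'Hôpital's rule: differentiate numerator and denominator separately.
  f(x) = x^3 + x^2   ⇒   f'(x) = 3·x^2 + 2·x
  g(x) = 5·x^2 + x   ⇒   g'(x) = 10·x + 1
  lim(x→∞) f'(x)/g'(x) = lim(x→∞) (3·x^2 + 2·x)/(10·x + 1)
  = ∞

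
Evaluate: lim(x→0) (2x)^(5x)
This is an exponential indeterminate form.

For exponential indeterminate forms, take the natural log:
  Let L = lim(x→0) (2x)^(5x)
  Then ln(L) = lim(x→0) [exponent × ln(base)]
  Evaluate using L'Hôpital or standard limits, then exponentiate.
  L = 1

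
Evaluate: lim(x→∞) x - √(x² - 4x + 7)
This is an ∞-∞ indeterminate form.

Combine fractions or rationalize to convert ∞-∞ to 0/0 form:
  lim(x→∞) x - √(x² - 4x + 7) = 2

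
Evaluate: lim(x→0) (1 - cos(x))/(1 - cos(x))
This is a 0/0 indeterminate form.

Apply L'Hôpital's rule: differentiate numerator and denominator separately.
  f(x) = 1 - cos(x)   ⇒   f'(x) = sin(x)
  g(x) = 1 - cos(x)   ⇒   g'(x) = sin(x)
  lim(x→0) f'(x)/g'(x) = lim(x→0) (sin(x))/(sin(x))
  = 1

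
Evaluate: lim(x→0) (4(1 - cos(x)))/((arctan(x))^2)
This is a 0/0 indeterminate form.

Apply L'Hôpital's rule: differentiate numerator and denominator separately.
  f(x) = 4 - 4·cos(x)   ⇒   f'(x) = 4·sin(x)
  g(x) = atan(x)^2   ⇒   g'(x) = 2·atan(x)/(x^2 + 1)
  lim(x→0) f'(x)/g'(x) = lim(x→0) (4·sin(x))/(2·atan(x)/(x^2 + 1))
  = 2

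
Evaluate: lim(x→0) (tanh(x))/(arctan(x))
This is a 0/0 indeterminate form.

Apply L'Hôpital's rule: differentiate numerator and denominator separately.
  f(x) = tanh(x)   ⇒   f'(x) = 1 - tanh(x)^2
  g(x) = atan(x)   ⇒   g'(x) = 1/(x^2 + 1)
  lim(x→0) f'(x)/g'(x) = lim(x→0) (1 - tanh(x)^2)/(1/(x^2 + 1))
  = 1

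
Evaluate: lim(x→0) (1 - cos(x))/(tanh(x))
This is a 0/0 indeterminate form.

Apply L'Hôpital's rule: differentiate numerator and denominator separately.
  f(x) = 1 - cos(x)   ⇒   f'(x) = sin(x)
  g(x) = tanh(x)   ⇒   g'(x) = 1 - tanh(x)^2
  lim(x→0) f'(x)/g'(x) = lim(x→0) (sin(x))/(1 - tanh(x)^2)
  = 0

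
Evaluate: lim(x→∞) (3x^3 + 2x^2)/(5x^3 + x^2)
This is an ∞/∞ indeterminate form.

Apply L'Hôpital's rule: differentiate numerator and denominator separately.
  f(x) = 3·x^3 + 2·x^2   ⇒   f'(x) = 9·x^2 + 4·x
  g(x) = 5·x^3 + x^2   ⇒   g'(x) = 15·x^2 + 2·x
  lim(x→∞) f'(x)/g'(x) = lim(x→∞) (9·x^2 + 4·x)/(15·x^2 + 2·x)
  = 3/5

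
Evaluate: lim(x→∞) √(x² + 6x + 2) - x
This is an ∞-∞ indeterminate form.

Combine fractions or rationalize to convert ∞-∞ to 0/0 form:
  lim(x→∞) √(x² + 6x + 2) - x = 3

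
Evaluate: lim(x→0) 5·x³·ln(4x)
This is a 0·∞ indeterminate form.

Rewrite 0·∞ as a quotient (0/0 or ∞/∞ form), then apply L'Hôpital's rule:
  lim(x→0) 5·x³·ln(4x) = 0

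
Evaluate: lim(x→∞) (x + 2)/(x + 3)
This is an ∞/∞ indeterminate form.

Apply L'Hôpital's rule: differentiate numerator and denominator separately.
  f(x) = x + 2   ⇒   f'(x) = 1
  g(x) = x + 3   ⇒   g'(x) = 1
  lim(x→∞) f'(x)/g'(x) = lim(x→∞) (1)/(1)
  = 1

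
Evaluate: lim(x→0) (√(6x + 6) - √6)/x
This is a standard limit.

Factor or rationalize the expression:
  lim(x→0) (√(6x + 6) - √6)/x = sqrt(6)/2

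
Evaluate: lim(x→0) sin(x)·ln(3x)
This is a 0·∞ indeterminate form.

Rewrite 0·∞ as a quotient (0/0 or ∞/∞ form), then apply L'Hôpital's rule:
  lim(x→0) sin(x)·ln(3x) = 0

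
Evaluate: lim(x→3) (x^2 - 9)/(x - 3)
This is a standard limit.

Factor or rationalize the expression:
  lim(x→3) (x^2 - 9)/(x - 3) = 6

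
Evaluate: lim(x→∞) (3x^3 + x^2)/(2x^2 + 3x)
This is an ∞/∞ indeterminate form.

Apply L'Hôpital's rule: differentiate numerator and denominator separately.
  f(x) = 3·x^3 + x^2   ⇒   f'(x) = 9·x^2 + 2·x
  g(x) = 2·x^2 + 3·x   ⇒   g'(x) = 4·x + 3
  lim(x→∞) f'(x)/g'(x) = lim(x→∞) (9·x^2 + 2·x)/(4·x + 3)
  = ∞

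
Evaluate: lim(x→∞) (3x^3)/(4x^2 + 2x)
This is an ∞/∞ indeterminate form.

Apply L'Hôpital's rule: differentiate numerator and denominator separately.
  f(x) = 3·x^3   ⇒   f'(x) = 9·x^2
  g(x) = 4·x^2 + 2·x   ⇒   g'(x) = 8·x + 2
  lim(x→∞) f'(x)/g'(x) = lim(x→∞) (9·x^2)/(8·x + 2)
  = ∞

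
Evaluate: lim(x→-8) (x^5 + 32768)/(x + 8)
This is a standard limit.

Factor or rationalize the expression:
  lim(x→-8) (x^5 + 32768)/(x + 8) = 20480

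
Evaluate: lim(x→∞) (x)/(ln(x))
This is an ∞/∞ indeterminate form.

Apply L'Hôpital's rule: differentiate numerator and denominator separately.
  f(x) = x   ⇒   f'(x) = 1
  g(x) = ln(x)   ⇒   g'(x) = 1/x
  lim(x→∞) f'(x)/g'(x) = lim(x→∞) (1)/(1/x)
  = ∞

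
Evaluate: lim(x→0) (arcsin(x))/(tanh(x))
This is a 0/0 indeterminate form.

Apply L'Hôpital's rule: differentiate numerator and denominator separately.
  f(x) = asin(x)   ⇒   f'(x) = 1/sqrt(1 - x^2)
  g(x) = tanh(x)   ⇒   g'(x) = 1 - tanh(x)^2
  lim(x→0) f'(x)/g'(x) = lim(x→0) (1/sqrt(1 - x^2))/(1 - tanh(x)^2)
  = 1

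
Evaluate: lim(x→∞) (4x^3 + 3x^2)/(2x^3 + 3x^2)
This is an ∞/∞ indeterminate form.

Apply L'Hôpital's rule: differentiate numerator and denominator separately.
  f(x) = 4·x^3 + 3·x^2   ⇒   f'(x) = 12·x^2 + 6·x
  g(x) = 2·x^3 + 3·x^2   ⇒   g'(x) = 6·x^2 + 6·x
  lim(x→∞) f'(x)/g'(x) = lim(x→∞) (12·x^2 + 6·x)/(6·x^2 + 6·x)
  = 2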